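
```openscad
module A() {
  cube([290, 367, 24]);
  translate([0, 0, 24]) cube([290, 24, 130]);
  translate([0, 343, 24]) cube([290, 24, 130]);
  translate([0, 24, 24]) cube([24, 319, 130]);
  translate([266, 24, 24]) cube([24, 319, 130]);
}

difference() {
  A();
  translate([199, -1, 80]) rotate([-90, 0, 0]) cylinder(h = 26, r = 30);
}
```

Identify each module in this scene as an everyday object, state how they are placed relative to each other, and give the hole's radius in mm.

The subtracted cylinder has r = 30 mm.

A is an open box. The open box has a circular hole through its front wall. The hole's radius is 30 mm.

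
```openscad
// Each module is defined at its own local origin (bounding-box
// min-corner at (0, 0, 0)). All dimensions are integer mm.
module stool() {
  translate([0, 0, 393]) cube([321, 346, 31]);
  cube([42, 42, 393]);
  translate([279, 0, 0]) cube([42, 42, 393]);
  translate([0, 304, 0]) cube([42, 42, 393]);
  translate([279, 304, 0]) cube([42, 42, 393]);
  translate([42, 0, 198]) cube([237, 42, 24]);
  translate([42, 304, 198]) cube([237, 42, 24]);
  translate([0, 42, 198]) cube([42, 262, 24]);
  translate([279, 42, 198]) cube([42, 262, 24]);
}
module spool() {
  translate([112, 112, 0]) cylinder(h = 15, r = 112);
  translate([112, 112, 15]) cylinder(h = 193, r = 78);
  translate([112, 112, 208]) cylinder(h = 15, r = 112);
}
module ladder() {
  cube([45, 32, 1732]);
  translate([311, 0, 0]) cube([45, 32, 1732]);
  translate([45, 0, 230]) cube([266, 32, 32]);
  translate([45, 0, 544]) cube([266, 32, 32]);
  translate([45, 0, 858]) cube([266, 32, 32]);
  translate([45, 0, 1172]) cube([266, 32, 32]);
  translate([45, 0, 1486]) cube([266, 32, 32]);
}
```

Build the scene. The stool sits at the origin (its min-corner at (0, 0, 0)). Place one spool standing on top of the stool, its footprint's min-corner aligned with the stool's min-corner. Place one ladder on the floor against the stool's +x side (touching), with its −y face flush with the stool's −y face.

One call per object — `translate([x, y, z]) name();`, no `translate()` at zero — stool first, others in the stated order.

stool();
translate([0, 0, 424]) spool();
translate([321, 0, 0]) ladder();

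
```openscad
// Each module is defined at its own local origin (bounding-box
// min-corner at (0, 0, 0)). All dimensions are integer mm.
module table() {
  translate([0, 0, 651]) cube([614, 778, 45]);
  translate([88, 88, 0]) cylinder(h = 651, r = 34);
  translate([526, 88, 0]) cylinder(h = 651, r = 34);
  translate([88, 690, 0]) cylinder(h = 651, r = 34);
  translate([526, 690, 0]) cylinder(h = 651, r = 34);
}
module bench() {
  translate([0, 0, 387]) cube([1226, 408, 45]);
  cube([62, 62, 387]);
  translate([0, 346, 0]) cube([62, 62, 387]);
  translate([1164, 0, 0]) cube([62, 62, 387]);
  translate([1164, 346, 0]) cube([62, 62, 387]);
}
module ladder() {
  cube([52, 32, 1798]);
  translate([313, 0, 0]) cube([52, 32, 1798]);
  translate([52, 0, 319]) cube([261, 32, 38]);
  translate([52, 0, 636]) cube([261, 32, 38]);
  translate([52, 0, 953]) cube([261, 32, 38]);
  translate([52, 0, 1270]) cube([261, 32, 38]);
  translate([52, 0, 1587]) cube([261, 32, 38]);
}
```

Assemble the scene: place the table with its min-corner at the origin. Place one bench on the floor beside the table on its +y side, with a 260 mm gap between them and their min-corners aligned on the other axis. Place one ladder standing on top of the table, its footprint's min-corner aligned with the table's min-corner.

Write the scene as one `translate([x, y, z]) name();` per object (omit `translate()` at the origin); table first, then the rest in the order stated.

table();
translate([0, 1038, 0]) bench();
translate([0, 0, 696]) ladder();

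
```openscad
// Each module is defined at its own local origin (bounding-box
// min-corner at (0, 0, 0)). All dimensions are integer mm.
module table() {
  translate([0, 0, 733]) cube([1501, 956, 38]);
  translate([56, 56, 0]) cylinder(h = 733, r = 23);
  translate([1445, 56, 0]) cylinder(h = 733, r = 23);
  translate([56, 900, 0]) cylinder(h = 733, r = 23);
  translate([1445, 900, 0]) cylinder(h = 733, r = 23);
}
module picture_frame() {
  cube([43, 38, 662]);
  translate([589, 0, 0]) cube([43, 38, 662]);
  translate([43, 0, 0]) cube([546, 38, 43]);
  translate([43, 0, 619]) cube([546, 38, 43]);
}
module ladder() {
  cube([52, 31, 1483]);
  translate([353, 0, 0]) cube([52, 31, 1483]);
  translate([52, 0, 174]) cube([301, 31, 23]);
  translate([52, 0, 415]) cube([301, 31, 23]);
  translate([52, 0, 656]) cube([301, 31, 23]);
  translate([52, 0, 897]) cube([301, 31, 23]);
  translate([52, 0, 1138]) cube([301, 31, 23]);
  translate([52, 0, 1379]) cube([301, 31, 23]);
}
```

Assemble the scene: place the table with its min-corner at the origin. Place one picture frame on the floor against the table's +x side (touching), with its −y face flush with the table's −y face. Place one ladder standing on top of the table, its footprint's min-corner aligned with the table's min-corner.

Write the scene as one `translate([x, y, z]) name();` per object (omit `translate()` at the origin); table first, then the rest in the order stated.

table();
translate([1501, 0, 0]) picture_frame();
translate([0, 0, 771]) ladder();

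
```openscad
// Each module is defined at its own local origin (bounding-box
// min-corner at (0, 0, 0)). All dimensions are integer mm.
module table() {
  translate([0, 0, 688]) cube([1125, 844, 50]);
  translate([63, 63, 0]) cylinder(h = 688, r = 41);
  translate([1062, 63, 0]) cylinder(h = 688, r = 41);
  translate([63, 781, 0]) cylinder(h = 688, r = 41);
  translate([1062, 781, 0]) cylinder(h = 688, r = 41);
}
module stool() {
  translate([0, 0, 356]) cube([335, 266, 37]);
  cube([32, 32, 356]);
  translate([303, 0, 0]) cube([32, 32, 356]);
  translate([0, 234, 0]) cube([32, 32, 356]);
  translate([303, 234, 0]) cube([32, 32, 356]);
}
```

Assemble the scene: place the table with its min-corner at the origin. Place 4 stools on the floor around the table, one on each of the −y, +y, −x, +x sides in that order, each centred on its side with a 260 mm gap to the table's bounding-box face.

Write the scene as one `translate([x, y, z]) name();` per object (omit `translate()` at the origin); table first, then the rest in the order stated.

table();
translate([395, -526, 0]) stool();
translate([395, 1104, 0]) stool();
translate([-595, 289, 0]) stool();
translate([1385, 289, 0]) stool();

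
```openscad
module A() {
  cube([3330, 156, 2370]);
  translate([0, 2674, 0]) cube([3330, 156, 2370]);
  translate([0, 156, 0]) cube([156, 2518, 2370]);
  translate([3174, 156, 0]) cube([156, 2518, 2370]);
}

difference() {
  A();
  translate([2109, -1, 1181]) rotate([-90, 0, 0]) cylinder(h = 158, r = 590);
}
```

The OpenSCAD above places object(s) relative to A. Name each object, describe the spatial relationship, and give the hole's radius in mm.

A is a house frame. The house frame has a circular hole through its front wall. The hole's radius is 590 mm.

The subtracted cylinder has r = 590 mm.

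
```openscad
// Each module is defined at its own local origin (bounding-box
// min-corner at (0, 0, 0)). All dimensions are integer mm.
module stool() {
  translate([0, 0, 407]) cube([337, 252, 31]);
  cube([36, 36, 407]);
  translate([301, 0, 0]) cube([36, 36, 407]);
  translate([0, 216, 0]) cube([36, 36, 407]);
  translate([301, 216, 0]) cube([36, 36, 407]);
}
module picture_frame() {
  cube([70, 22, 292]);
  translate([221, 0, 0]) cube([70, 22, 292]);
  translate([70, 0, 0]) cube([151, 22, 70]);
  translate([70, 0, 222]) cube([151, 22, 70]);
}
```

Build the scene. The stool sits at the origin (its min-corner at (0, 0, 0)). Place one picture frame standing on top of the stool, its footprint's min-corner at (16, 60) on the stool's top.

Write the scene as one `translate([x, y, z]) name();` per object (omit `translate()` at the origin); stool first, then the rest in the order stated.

stool();
translate([16, 60, 438]) picture_frame();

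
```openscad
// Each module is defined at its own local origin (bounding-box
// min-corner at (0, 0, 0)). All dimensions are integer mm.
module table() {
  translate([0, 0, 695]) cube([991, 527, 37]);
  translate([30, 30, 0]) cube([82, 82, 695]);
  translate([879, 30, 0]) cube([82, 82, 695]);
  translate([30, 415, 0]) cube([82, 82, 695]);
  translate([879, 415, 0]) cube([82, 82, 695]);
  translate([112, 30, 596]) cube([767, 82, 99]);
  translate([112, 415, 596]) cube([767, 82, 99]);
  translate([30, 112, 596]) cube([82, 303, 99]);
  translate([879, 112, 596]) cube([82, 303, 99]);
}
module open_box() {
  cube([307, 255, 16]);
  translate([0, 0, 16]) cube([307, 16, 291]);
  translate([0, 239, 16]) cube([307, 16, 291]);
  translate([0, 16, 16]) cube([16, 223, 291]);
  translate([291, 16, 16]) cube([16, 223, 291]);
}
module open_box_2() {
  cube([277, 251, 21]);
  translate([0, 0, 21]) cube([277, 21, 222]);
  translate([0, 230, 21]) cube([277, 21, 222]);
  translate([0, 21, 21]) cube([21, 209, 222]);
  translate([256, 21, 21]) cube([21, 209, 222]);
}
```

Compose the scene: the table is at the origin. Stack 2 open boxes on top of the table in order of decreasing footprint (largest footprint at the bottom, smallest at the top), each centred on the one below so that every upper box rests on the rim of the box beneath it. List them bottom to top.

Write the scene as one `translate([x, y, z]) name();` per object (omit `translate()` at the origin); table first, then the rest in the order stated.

table();
translate([342, 136, 732]) open_box();
translate([357, 138, 1039]) open_box_2();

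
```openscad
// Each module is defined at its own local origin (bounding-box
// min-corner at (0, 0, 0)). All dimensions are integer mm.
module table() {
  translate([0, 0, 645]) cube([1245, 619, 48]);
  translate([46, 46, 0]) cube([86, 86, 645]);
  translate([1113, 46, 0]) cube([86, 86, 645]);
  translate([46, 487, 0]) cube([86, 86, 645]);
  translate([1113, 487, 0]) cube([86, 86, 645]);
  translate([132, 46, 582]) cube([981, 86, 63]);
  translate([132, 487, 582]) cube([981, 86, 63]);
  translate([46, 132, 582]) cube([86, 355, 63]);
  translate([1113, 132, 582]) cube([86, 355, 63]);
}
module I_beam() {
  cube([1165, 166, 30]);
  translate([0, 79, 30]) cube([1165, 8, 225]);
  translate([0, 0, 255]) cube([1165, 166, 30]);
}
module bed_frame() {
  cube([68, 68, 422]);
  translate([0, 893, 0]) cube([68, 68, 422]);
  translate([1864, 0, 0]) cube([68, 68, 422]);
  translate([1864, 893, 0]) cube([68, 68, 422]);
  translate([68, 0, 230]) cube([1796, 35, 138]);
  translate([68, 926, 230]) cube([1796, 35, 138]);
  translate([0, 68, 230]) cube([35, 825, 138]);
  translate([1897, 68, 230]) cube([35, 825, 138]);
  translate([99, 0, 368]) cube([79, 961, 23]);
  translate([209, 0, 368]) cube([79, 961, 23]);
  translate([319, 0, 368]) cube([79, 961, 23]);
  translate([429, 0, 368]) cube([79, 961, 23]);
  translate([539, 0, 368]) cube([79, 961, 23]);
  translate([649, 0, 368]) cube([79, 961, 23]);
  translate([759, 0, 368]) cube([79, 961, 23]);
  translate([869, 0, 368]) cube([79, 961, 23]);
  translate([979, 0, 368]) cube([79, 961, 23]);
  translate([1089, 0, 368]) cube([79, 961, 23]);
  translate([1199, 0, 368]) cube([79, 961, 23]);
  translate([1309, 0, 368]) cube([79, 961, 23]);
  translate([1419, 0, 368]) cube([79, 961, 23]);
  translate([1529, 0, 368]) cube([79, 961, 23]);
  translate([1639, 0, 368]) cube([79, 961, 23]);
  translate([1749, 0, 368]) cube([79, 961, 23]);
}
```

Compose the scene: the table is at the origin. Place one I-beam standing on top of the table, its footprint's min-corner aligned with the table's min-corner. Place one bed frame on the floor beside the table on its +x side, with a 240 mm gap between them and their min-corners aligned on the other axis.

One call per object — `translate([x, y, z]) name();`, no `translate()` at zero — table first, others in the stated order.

table();
translate([0, 0, 693]) I_beam();
translate([1485, 0, 0]) bed_frame();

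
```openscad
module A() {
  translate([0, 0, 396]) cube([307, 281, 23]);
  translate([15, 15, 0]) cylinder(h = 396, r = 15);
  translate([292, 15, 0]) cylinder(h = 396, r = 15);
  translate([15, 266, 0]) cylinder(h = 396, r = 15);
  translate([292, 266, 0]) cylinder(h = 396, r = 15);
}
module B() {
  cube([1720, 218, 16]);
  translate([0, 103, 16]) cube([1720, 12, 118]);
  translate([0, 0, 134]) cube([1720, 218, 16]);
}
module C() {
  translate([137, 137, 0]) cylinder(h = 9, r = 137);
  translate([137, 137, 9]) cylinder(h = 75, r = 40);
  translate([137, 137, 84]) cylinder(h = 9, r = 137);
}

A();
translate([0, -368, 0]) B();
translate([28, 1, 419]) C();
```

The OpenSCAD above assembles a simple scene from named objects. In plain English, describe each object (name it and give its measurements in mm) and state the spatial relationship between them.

A is a four-legged stool. The seat is a 307×281×23 mm slab whose top surface is at z = 419 mm; four round legs, each 30 mm in diameter, run from the floor (z = 0) to the underside of the seat, each leg's axis is inset half a diameter from the nearest pair of seat edges (so the leg's bounding box is flush with the corner).

B is an I-beam lying along x, 1720 mm long. Overall section height 150 mm. Two flanges 218 mm wide (y) and 16 mm thick, one on the floor and one at the top; a web 12 mm thick runs between them, centred on the flange width.

C is a spool: two coaxial disc flanges of radius 137 mm and thickness 9 mm, joined by a core cylinder of radius 40 mm and height 75 mm. The lower flange rests on z = 0 and the three cylinders share a vertical axis.

The I-beam is on the floor beside the stool on its −y side. The spool is on top of the stool.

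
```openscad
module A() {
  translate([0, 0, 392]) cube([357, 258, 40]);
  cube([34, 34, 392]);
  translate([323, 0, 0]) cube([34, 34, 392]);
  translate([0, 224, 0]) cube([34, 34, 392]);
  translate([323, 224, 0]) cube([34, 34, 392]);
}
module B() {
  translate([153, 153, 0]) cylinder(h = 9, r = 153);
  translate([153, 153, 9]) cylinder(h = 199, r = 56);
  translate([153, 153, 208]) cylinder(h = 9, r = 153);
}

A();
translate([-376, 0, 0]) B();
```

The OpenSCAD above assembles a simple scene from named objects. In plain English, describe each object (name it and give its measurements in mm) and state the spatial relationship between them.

A is a simple wooden stool: a rectangular seat 357 mm (x) by 258 mm (y), 40 mm thick, top face at z = 432 mm, on four square legs, each 34×34 mm in cross-section. The legs rest on z = 0, each flush with a corner of the seat.

B is a spool: two coaxial disc flanges of radius 153 mm and thickness 9 mm, joined by a core cylinder of radius 56 mm and height 199 mm. The lower flange rests on z = 0 and the three cylinders share a vertical axis.

The spool is on the floor beside the stool on its −x side.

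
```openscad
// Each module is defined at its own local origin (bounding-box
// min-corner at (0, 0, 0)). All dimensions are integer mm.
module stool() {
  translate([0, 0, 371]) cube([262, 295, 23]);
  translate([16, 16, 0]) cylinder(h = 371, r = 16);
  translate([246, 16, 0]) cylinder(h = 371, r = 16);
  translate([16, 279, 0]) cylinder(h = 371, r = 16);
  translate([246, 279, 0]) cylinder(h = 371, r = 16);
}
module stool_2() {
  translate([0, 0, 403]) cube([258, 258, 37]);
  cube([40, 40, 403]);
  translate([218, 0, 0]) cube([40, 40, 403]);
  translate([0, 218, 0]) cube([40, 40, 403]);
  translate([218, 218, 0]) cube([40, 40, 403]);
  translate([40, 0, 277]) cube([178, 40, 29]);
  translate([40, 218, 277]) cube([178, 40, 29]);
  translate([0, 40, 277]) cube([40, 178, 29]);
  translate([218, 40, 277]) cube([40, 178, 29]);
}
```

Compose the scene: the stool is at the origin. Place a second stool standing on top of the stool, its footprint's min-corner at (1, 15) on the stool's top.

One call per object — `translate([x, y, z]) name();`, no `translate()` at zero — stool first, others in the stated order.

stool();
translate([1, 15, 394]) stool_2();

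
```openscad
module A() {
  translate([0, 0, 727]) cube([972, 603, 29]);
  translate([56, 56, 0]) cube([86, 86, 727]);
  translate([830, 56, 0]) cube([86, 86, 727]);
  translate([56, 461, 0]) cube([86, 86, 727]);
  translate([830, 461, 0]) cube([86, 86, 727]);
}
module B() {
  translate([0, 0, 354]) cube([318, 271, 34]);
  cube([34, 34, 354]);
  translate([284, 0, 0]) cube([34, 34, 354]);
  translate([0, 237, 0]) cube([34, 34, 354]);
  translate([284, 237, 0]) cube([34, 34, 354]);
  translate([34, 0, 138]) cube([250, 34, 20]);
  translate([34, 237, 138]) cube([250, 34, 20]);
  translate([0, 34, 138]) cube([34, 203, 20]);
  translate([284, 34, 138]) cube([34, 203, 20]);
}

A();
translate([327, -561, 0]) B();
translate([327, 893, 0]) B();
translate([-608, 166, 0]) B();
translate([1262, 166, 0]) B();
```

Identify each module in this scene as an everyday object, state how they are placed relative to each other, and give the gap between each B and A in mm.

A is a table. B is a stool. Four stools sit around the table at the −y, +y, −x, +x sides. The gap between each stool and the table is 290 mm.

Each stool's nearest face is 290 mm from the table's bounding box.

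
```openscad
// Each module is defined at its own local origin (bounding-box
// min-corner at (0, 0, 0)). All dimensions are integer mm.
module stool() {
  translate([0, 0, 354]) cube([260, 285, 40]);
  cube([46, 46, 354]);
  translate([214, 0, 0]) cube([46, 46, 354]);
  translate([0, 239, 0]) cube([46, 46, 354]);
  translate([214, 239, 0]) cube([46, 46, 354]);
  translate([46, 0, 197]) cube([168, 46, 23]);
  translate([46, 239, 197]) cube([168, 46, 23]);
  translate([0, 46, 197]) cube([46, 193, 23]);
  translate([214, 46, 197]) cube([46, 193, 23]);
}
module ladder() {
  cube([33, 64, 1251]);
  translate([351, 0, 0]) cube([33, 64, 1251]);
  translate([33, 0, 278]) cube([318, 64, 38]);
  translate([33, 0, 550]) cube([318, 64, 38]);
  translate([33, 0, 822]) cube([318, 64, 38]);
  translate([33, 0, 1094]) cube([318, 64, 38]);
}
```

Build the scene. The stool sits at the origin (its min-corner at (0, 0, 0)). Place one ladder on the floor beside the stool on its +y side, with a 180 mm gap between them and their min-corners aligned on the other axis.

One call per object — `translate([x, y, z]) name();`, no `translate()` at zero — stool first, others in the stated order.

stool();
translate([0, 465, 0]) ladder();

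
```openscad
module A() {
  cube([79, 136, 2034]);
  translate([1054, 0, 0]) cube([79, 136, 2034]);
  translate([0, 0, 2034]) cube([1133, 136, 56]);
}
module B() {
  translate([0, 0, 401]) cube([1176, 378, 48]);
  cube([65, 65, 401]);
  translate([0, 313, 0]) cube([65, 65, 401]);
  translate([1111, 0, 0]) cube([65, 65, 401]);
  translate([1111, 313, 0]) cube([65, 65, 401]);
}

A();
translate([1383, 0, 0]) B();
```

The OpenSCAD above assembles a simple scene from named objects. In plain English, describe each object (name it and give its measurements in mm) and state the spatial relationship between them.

A is a rectangular door frame: two vertical jambs of 79×136 mm section, 2034 mm tall, with a clear opening 975 mm wide between their inner faces. A header 56 mm tall and 136 mm deep lies on top of the jambs and spans the full outside width.

B is a long wooden bench with a 1176 mm (x) × 378 mm (y) seat, 48 mm thick, its top surface 449 mm above the floor. Four 65 mm square legs at the seat corners, flush with the edges, run from z = 0 to the seat underside.

The bench is on the floor beside the door frame on its +x side.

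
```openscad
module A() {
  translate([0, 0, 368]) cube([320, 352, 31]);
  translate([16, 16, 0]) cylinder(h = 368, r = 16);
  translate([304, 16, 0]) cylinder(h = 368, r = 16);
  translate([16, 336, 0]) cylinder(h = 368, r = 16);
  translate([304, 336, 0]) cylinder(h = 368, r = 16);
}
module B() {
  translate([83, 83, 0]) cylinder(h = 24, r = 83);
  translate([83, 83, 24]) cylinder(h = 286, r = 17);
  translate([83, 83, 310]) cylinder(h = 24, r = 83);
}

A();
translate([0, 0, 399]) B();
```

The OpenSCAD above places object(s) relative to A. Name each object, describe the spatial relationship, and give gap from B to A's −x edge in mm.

A is a stool. B is a spool. The spool is on top of the stool. The gap from the spool to the stool's −x edge is 0 mm.

The spool's min-x is at 0; the stool's min-x is 0; gap = 0 mm.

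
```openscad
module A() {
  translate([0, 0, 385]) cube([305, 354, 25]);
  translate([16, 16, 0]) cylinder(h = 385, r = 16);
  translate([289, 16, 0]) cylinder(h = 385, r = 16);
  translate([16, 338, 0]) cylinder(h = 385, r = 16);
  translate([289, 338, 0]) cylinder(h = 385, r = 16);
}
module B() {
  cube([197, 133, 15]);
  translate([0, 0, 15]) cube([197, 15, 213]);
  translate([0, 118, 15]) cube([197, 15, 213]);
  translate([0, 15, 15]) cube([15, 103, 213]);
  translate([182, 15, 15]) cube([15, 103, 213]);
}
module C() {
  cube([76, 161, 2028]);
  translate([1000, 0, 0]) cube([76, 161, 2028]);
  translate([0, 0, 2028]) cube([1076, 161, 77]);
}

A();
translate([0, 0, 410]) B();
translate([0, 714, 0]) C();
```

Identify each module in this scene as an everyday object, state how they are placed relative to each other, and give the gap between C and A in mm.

The door frame's nearest face is 360 mm from the stool's +y face.

A is a stool. B is an open box. C is a door frame. The open box is on top of the stool. The door frame is on the floor beside the stool on its +y side. The gap between the door frame and the stool is 360 mm.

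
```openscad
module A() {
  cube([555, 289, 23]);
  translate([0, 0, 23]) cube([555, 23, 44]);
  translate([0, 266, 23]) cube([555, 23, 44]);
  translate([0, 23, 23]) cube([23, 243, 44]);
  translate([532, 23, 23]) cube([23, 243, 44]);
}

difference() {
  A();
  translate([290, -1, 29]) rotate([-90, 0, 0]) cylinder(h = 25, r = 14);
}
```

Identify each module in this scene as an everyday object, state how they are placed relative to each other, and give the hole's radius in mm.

The subtracted cylinder has r = 14 mm.

A is an open box. The open box has a circular hole through its front wall. The hole's radius is 14 mm.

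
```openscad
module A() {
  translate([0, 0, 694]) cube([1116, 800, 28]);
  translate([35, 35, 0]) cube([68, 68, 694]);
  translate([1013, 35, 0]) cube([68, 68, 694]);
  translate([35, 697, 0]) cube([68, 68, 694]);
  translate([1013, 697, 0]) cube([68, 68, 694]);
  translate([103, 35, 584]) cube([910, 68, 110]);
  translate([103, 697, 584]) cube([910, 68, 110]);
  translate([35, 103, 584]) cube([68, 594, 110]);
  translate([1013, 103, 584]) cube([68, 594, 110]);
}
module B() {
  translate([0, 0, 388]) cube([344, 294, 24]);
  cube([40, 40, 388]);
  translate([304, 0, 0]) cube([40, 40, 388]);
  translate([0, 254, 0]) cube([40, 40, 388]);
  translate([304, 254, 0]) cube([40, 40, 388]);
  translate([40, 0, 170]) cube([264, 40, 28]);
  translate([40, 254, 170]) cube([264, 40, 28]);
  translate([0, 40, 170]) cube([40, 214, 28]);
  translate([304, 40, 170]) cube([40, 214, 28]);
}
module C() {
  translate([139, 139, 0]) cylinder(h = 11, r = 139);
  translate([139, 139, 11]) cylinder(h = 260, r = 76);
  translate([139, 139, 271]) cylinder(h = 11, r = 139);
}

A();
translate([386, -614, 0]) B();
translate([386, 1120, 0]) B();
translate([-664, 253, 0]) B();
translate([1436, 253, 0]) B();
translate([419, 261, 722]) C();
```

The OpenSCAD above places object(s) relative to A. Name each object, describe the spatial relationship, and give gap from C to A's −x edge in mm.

A is a table. B is a stool. C is a spool. Four stools sit around the table at the −y, +y, −x, +x sides. The spool is on top of the table, centred. The gap from the spool to the table's −x edge is 419 mm.

The spool's min-x is at 419; the table's min-x is 0; gap = 419 mm.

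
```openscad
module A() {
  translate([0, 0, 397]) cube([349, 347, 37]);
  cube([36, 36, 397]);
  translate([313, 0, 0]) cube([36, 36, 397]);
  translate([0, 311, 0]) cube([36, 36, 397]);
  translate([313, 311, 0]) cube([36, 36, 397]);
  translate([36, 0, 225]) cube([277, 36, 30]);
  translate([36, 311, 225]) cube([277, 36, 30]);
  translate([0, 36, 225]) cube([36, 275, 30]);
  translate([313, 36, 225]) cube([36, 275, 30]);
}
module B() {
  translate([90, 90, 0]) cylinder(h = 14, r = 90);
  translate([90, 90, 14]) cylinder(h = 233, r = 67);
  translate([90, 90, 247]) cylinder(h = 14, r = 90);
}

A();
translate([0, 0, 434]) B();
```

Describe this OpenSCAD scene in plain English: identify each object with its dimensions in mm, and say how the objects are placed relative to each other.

A is a four-legged stool. The seat is 349×347 mm, 37 mm thick, top at z = 434 mm. It stands on four square legs, each 36×36 mm in cross-section, from z = 0 to the seat underside, each flush with a corner of the seat. Four stretchers, 36 mm wide and 30 mm tall, connect adjacent legs with their undersides at z = 225 mm, each running between the inner faces of the legs it joins and aligned with the legs' outer faces on the other axis.

B is a spool: two coaxial disc flanges of radius 90 mm and thickness 14 mm, joined by a core cylinder of radius 67 mm and height 233 mm. The lower flange rests on z = 0 and the three cylinders share a vertical axis.

The spool is on top of the stool.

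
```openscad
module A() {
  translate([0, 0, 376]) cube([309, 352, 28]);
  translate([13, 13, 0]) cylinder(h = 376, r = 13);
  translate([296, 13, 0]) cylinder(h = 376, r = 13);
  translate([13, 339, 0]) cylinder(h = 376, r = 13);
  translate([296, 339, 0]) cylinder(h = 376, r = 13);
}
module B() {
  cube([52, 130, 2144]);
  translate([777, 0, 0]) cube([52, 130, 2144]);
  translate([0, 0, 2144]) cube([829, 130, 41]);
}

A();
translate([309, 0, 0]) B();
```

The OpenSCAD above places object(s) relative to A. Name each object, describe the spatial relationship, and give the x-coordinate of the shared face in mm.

The stool's +x face and the door frame's −x face are both at x = 309 mm.

A is a stool. B is a door frame. The door frame is against the stool's +x side, with their −y faces flush. The x-coordinate of the shared face is 309 mm.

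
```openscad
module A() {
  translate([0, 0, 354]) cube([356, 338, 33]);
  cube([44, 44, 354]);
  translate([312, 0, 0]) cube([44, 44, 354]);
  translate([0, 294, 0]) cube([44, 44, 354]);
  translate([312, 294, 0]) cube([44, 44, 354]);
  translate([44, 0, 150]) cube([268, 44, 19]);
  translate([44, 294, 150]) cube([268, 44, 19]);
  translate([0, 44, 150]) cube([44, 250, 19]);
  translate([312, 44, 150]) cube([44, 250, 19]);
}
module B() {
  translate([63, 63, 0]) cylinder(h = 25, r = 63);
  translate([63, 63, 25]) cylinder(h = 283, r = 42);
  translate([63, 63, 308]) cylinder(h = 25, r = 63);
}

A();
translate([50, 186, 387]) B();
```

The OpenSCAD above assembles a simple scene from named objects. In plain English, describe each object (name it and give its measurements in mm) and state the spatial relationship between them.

A is a four-legged stool. The seat is a 356×338×33 mm slab whose top surface is at z = 387 mm; four square legs, each 44×44 mm in cross-section, run from the floor (z = 0) to the underside of the seat, each flush with a corner of the seat. Four stretchers, 44 mm wide and 19 mm tall, connect adjacent legs with their undersides at z = 150 mm, each running between the inner faces of the legs it joins and aligned with the legs' outer faces on the other axis.

B is a spool: two coaxial disc flanges of radius 63 mm and thickness 25 mm, joined by a core cylinder of radius 42 mm and height 283 mm. The lower flange rests on z = 0 and the three cylinders share a vertical axis.

The spool is on top of the stool.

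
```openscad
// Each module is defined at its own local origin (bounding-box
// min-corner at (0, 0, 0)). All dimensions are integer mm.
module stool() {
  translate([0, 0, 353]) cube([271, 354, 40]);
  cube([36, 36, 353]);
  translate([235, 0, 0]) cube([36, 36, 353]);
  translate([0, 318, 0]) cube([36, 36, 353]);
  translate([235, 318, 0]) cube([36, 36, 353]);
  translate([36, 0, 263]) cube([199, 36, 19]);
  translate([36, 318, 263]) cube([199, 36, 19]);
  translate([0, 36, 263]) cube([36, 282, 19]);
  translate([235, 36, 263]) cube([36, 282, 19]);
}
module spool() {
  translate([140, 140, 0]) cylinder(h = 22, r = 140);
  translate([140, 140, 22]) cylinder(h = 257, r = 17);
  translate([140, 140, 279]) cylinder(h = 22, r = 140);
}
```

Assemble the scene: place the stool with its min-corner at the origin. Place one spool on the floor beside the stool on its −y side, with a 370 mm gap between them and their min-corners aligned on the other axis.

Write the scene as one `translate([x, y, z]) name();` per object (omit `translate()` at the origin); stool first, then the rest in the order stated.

stool();
translate([0, -650, 0]) spool();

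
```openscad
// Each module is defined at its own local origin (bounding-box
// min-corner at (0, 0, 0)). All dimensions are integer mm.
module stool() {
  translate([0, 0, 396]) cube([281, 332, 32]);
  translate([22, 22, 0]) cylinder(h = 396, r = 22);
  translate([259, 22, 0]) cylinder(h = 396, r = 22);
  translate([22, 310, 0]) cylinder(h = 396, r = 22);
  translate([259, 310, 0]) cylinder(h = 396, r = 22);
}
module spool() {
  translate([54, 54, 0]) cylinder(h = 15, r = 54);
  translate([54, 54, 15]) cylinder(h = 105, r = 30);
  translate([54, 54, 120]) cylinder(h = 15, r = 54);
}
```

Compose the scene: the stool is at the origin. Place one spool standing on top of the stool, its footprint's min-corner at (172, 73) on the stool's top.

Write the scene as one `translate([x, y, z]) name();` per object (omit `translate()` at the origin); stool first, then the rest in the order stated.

stool();
translate([172, 73, 428]) spool();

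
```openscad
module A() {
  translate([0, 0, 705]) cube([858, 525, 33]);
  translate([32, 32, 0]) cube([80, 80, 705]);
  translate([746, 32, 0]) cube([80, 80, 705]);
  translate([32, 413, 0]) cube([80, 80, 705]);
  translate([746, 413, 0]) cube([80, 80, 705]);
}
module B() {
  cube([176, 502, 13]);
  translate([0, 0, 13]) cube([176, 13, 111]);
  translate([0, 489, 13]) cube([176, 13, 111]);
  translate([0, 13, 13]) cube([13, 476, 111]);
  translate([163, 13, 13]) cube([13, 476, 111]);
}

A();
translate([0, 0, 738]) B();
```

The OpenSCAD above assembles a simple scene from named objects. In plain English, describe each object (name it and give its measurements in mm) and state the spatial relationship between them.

A is a table with a 858×525 mm rectangular top, 33 mm thick, top surface at z = 738 mm, supported by four 80×80 mm square legs, each inset 32 mm from the nearest pair of top edges, running from the floor.

B is an open-topped rectangular box: outside dimensions 176×502×124 mm, with a uniform wall and base thickness of 13 mm. The base is a full 176×502 slab on the floor; four walls sit on top of the base. The front and back walls (the −y and +y sides) span the full width; the two side walls fit between them.

The open box is on top of the table.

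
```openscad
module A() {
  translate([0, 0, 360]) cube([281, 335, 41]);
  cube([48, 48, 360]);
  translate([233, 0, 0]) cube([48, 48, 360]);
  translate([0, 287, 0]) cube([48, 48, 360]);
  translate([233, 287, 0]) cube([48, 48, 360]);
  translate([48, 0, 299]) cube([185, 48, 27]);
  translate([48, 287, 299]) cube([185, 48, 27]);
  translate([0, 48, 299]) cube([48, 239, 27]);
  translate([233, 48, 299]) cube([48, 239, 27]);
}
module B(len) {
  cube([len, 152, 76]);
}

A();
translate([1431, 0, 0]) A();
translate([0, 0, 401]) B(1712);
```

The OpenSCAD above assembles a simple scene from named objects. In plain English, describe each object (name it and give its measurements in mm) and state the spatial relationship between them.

A is a four-legged stool. The seat is 281×335 mm, 41 mm thick, top at z = 401 mm. It stands on four square legs, each 48×48 mm in cross-section, from z = 0 to the seat underside, each flush with a corner of the seat. Four stretchers, 48 mm wide and 27 mm tall, connect adjacent legs with their undersides at z = 299 mm, each running between the inner faces of the legs it joins and aligned with the legs' outer faces on the other axis.

B is a rectangular beam 1712 mm long (x), 152 mm deep (y), 76 mm thick (z).

The beam spans the tops of two stools placed 1150 mm apart, resting at z = 401 mm.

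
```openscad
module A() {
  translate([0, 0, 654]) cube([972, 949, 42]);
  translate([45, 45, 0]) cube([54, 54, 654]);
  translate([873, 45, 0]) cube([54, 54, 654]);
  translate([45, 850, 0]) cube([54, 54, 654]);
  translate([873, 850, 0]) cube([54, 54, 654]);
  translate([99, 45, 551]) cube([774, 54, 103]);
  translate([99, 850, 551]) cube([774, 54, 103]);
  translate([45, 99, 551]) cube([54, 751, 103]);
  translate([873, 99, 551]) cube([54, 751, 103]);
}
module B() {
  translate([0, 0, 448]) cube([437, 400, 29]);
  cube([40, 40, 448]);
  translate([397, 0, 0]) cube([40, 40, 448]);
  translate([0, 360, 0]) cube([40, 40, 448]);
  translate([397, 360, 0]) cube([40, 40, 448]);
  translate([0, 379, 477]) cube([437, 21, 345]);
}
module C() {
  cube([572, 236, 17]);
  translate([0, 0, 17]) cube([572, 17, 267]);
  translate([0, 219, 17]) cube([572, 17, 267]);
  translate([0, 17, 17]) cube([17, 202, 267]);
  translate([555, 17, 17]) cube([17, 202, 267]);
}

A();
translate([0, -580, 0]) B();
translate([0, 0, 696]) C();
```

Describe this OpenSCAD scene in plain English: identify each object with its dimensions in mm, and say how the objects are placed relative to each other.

A is a table: top 972 mm (x) × 949 mm (y), 42 mm thick, upper face at z = 696 mm, on four 54×54 mm square legs, each inset 45 mm from the nearest pair of top edges, running from z = 0 to the bottom of the top. Four apron rails, 54 mm thick and 103 mm tall, run between adjacent legs with their top edges flush with the underside of the top and their outer faces flush with the legs' outer faces.

B is a chair. The seat is a 437×400×29 mm slab with its top at z = 477 mm, on four 40×40 mm corner legs (flush with the seat edges, standing on z = 0). A flat backrest 21 mm thick, 345 mm tall, spans the full seat width and rises from the seat top along its +y edge, rear face flush with the rear of the seat.

C is an open storage box with external size 572×236×284 mm and wall thickness 17 mm (the base is also 17 mm thick). The base covers the whole footprint; the four walls stand on the base, with the y-facing walls full-width and the x-facing walls fitting between their inner faces.

The chair is on the floor beside the table on its −y side. The open box is on top of the table.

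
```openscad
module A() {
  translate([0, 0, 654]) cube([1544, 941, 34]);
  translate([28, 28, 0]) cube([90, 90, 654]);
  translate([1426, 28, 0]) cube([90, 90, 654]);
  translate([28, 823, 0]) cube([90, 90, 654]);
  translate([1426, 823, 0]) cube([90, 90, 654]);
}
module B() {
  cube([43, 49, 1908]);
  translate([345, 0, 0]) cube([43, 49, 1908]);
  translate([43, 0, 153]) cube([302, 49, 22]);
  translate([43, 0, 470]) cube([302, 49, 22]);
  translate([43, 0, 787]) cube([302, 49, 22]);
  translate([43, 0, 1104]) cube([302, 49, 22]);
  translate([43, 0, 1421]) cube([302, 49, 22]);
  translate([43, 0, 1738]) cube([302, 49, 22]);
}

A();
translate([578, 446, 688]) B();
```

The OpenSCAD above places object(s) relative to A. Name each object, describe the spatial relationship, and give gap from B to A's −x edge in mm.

The ladder's min-x is at 578; the table's min-x is 0; gap = 578 mm.

A is a table. B is a ladder. The ladder is on top of the table, centred. The gap from the ladder to the table's −x edge is 578 mm.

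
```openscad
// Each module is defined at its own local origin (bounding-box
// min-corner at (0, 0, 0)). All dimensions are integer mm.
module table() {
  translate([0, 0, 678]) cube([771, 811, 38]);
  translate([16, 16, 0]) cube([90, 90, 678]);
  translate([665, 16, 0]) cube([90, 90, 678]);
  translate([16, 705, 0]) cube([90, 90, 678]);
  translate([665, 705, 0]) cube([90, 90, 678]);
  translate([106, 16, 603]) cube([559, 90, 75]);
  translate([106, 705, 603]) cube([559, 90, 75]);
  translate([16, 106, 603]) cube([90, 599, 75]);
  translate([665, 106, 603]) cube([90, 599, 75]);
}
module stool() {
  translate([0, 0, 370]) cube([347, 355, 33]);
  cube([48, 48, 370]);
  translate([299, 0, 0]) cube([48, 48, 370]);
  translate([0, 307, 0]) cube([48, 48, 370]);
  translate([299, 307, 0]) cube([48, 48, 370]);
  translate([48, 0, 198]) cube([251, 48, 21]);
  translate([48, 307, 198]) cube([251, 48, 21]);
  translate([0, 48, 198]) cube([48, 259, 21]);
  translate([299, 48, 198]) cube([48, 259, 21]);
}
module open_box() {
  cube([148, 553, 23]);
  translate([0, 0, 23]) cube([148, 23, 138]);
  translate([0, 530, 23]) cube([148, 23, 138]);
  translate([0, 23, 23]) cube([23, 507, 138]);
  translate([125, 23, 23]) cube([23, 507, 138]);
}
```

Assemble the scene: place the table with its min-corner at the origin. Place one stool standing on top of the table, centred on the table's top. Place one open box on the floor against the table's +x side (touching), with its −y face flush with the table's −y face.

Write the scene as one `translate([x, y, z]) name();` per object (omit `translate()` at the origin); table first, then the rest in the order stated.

table();
translate([212, 228, 716]) stool();
translate([771, 0, 0]) open_box();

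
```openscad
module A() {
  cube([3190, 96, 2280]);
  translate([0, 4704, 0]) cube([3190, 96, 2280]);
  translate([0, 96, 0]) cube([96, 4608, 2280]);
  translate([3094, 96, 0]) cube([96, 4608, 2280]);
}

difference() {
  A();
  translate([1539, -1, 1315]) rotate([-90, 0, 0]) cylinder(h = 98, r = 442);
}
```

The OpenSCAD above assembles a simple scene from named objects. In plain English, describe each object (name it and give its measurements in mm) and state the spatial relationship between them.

A is the wall frame of a small rectangular building: four walls, each 2280 mm tall and 96 mm thick, enclosing a footprint 3190 mm (x) by 4800 mm (y) outside-to-outside, with no floor or roof. The front and back walls (the −y and +y sides) span the full width; the two side walls fit between them.

The house frame has a circular hole of radius 442 mm through its front wall, centred at (x = 1539, z = 1315).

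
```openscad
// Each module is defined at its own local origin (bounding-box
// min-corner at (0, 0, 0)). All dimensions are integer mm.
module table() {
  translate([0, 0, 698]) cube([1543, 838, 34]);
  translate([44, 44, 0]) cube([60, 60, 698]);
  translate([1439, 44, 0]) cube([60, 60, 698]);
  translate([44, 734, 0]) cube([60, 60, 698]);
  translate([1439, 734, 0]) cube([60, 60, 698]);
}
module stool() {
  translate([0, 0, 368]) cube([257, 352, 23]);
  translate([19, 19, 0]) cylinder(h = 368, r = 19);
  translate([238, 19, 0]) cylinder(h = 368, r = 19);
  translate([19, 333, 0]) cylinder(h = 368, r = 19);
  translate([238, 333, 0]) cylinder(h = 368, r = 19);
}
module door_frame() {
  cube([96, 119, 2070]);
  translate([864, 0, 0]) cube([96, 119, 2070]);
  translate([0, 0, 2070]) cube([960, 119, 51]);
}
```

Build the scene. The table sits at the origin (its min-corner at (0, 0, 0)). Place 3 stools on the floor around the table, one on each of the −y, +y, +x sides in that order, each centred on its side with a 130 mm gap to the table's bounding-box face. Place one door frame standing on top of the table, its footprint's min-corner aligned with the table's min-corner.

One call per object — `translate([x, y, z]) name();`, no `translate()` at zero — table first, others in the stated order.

table();
translate([643, -482, 0]) stool();
translate([643, 968, 0]) stool();
translate([1673, 243, 0]) stool();
translate([0, 0, 732]) door_frame();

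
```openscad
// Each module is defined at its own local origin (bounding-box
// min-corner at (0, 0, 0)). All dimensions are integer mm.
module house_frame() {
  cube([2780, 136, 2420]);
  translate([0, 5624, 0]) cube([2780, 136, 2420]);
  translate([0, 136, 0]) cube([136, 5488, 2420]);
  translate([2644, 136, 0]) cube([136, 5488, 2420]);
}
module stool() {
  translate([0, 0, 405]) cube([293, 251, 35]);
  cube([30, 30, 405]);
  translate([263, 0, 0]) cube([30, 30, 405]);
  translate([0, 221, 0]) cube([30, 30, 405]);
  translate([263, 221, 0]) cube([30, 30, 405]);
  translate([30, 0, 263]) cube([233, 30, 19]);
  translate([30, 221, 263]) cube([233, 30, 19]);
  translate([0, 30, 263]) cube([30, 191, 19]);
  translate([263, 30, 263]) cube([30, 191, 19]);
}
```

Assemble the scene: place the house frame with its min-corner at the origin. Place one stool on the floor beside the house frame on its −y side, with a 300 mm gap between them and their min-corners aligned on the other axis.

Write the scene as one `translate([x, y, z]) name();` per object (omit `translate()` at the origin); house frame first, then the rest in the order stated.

house_frame();
translate([0, -551, 0]) stool();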